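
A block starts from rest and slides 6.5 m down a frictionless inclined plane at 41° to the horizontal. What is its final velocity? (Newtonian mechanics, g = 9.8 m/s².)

a = g sin(θ) = 9.8 × sin(41°) = 6.4294 m/s²
v = √(2ad) = √(2 × 6.4294 × 6.5) = 9.14 m/s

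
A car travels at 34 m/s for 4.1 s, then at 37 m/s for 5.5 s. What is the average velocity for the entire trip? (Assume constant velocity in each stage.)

d₁ = v₁t₁ = 34 × 4.1 = 139.4 m
d₂ = v₂t₂ = 37 × 5.5 = 203.5 m
d_total = 342.9 m, t_total = 9.6 s
v_avg = d_total/t_total = 342.9/9.6 = 35.72 m/s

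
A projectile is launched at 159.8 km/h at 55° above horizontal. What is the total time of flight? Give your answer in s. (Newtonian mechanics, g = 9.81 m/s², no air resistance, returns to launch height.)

v₀ = 159.8 km/h × 0.2777777777777778 = 44.3889 m/s
T = 2 × v₀ × sin(θ) / g = 2 × 44.3889 × sin(55°) / 9.81 = 2 × 44.3889 × 0.819152 / 9.81 = 7.413 s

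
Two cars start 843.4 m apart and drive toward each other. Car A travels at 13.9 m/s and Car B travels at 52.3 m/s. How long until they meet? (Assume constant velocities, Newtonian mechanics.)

Combined speed: v_combined = 13.9 + 52.3 = 66.2 m/s
Time to meet: t = d/v_combined = 843.4/66.2 = 12.74 s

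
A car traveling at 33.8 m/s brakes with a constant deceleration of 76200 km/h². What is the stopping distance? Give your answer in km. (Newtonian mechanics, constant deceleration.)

a = 76200 km/h² × 7.716049382716049e-05 = 5.87963 m/s²
d = v₀² / (2a) = 33.8² / (2 × 5.87963) = 1142.44 / 11.7593 = 97.152 m
d = 97.152 m / 1000.0 = 0.09715 km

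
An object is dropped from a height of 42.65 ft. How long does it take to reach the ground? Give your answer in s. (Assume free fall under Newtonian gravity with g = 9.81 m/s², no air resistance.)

h = 42.65 ft × 0.3048 = 12.9997 m
t = √(2h/g) = √(2 × 12.9997 / 9.81) = 1.628 s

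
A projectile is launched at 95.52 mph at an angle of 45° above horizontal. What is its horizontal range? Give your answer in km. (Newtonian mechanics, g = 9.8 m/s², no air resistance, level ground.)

v₀ = 95.52 mph × 0.44704 = 42.7013 m/s
R = v₀² × sin(2θ) / g = 42.7013² × sin(2 × 45°) / 9.8 = 1823.4 × 1.0 / 9.8 = 186.061 m
R = 186.061 m / 1000.0 = 0.1861 km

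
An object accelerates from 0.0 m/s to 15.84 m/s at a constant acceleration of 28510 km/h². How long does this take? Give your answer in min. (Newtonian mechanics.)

a = 28510 km/h² × 7.716049382716049e-05 = 2.19985 m/s²
t = (v - v₀) / a = (15.84 - 0.0) / 2.19985 = 7.20049 s
t = 7.20049 s / 60.0 = 0.12 min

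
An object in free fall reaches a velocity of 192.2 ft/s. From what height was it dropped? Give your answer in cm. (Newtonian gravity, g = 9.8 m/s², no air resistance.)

v = 192.2 ft/s × 0.3048 = 58.5826 m/s
h = v² / (2g) = 58.5826² / (2 × 9.8) = 175.098 m
h = 175.098 m / 0.01 = 17510 cm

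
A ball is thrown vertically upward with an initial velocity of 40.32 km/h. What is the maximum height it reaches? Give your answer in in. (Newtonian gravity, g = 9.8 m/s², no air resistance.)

v₀ = 40.32 km/h × 0.2777777777777778 = 11.2 m/s
h_max = v₀² / (2g) = 11.2² / (2 × 9.8) = 125.44 / 19.6 = 6.4 m
h_max = 6.4 m / 0.0254 = 252.0 in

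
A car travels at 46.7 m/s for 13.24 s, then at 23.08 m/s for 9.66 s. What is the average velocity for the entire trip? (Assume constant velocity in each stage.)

d₁ = v₁t₁ = 46.7 × 13.24 = 618.308 m
d₂ = v₂t₂ = 23.08 × 9.66 = 222.9528 m
d_total = 841.2608 m, t_total = 22.9 s
v_avg = d_total/t_total = 841.2608/22.9 = 36.74 m/s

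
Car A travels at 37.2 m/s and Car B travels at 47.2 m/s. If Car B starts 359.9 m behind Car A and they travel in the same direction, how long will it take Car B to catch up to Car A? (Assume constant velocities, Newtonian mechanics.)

Relative speed: v_rel = 47.2 - 37.2 = 10.0 m/s
Time to catch: t = d₀/v_rel = 359.9/10.0 = 35.99 s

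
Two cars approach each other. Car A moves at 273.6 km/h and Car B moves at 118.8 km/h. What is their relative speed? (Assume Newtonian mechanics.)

v_rel = v_A + v_B = 273.6 + 118.8 = 392.4 km/h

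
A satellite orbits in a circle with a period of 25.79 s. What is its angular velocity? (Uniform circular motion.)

ω = 2π/T = 2π/25.79 = 0.2436 rad/s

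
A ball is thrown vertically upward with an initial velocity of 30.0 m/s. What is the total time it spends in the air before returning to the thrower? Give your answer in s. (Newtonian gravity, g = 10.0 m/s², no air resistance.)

t_total = 2 × v₀ / g = 2 × 30.0 / 10.0 = 6.0 s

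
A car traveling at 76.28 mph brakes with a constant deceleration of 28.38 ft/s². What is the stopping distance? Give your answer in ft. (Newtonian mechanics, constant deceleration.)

v₀ = 76.28 mph × 0.44704 = 34.1002 m/s
a = 28.38 ft/s² × 0.3048 = 8.65022 m/s²
d = v₀² / (2a) = 34.1002² / (2 × 8.65022) = 1162.82 / 17.3004 = 67.2135 m
d = 67.2135 m / 0.3048 = 220.5 ft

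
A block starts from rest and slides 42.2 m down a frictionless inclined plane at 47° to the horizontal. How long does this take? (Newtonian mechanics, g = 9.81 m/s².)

a = g sin(θ) = 9.81 × sin(47°) = 7.1746 m/s²
t = √(2d/a) = √(2 × 42.2 / 7.1746) = 3.43 s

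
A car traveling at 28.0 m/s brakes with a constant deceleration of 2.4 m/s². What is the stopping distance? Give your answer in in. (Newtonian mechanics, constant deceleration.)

d = v₀² / (2a) = 28.0² / (2 × 2.4) = 784.0 / 4.8 = 163.333 m
d = 163.333 m / 0.0254 = 6430 in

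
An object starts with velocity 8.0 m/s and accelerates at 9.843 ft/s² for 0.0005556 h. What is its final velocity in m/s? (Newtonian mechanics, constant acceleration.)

a = 9.843 ft/s² × 0.3048 = 3.00015 m/s²
t = 0.0005556 h × 3600.0 = 2.00016 s
v = v₀ + a × t = 8.0 + 3.00015 × 2.00016 = 14.0 m/s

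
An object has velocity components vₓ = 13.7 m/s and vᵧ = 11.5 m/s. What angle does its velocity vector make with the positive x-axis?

θ = arctan(vᵧ/vₓ) = arctan(11.5/13.7) = 40.01°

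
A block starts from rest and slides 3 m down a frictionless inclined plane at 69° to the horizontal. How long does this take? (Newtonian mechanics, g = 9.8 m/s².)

a = g sin(θ) = 9.8 × sin(69°) = 9.1491 m/s²
t = √(2d/a) = √(2 × 3 / 9.1491) = 0.81 s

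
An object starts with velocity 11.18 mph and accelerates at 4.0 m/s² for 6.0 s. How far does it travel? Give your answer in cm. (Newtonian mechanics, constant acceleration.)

v₀ = 11.18 mph × 0.44704 = 4.99791 m/s
d = v₀ × t + ½ × a × t² = 4.99791 × 6.0 + 0.5 × 4.0 × 6.0² = 101.987 m
d = 101.987 m / 0.01 = 10200 cm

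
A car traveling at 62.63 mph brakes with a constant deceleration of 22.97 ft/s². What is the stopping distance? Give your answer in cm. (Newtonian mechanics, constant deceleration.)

v₀ = 62.63 mph × 0.44704 = 27.9981 m/s
a = 22.97 ft/s² × 0.3048 = 7.00126 m/s²
d = v₀² / (2a) = 27.9981² / (2 × 7.00126) = 783.894 / 14.0025 = 55.9824 m
d = 55.9824 m / 0.01 = 5598 cm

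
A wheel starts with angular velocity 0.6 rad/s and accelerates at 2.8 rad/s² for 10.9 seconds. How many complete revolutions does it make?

θ = ω₀t + ½αt² = 0.6×10.9 + ½×2.8×10.9² = 172.874 rad
Total revolutions = θ/(2π) = 172.874/(2π) = 27.51
Complete revolutions = ⌊27.51⌋ = 27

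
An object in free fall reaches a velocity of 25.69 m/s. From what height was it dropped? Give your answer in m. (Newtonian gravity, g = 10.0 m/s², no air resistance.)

h = v² / (2g) = 25.69² / (2 × 10.0) = 33.0 m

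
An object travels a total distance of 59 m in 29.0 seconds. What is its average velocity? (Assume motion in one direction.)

v_avg = Δd / Δt = 59 / 29.0 = 2.03 m/s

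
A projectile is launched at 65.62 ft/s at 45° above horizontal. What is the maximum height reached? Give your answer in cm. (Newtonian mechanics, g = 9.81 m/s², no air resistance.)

v₀ = 65.62 ft/s × 0.3048 = 20.001 m/s
H = v₀² × sin²(θ) / (2g) = 20.001² × sin(45°)² / (2 × 9.81) = 400.04 × 0.5 / 19.62 = 10.1947 m
H = 10.1947 m / 0.01 = 1019 cm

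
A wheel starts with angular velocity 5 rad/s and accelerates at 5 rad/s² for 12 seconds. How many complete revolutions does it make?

θ = ω₀t + ½αt² = 5×12 + ½×5×12² = 420.0 rad
Total revolutions = θ/(2π) = 420.0/(2π) = 66.85
Complete revolutions = ⌊66.85⌋ = 66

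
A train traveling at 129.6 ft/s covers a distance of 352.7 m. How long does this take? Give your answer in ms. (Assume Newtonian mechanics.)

v = 129.6 ft/s × 0.3048 = 39.5021 m/s
t = d / v = 352.7 / 39.5021 = 8.92864 s
t = 8.92864 s / 0.001 = 8929 ms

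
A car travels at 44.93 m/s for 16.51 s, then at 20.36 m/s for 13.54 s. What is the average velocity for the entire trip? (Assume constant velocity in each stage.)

d₁ = v₁t₁ = 44.93 × 16.51 = 741.7943 m
d₂ = v₂t₂ = 20.36 × 13.54 = 275.6744 m
d_total = 1017.4687 m, t_total = 30.05 s
v_avg = d_total/t_total = 1017.4687/30.05 = 33.86 m/s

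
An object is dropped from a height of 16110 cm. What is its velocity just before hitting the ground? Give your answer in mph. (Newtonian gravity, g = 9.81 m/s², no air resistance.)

h = 16110 cm × 0.01 = 161.1 m
v = √(2gh) = √(2 × 9.81 × 161.1) = 56.2208 m/s
v = 56.2208 m/s / 0.44704 = 125.8 mph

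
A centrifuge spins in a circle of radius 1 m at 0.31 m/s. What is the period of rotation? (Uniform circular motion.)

T = 2πr/v = 2π×1/0.31 = 20.27 s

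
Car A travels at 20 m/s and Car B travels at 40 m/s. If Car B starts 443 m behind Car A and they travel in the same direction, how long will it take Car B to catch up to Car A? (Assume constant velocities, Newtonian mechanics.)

Relative speed: v_rel = 40 - 20 = 20 m/s
Time to catch: t = d₀/v_rel = 443/20 = 22.15 s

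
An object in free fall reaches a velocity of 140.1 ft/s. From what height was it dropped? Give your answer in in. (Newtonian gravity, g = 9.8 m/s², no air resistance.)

v = 140.1 ft/s × 0.3048 = 42.7025 m/s
h = v² / (2g) = 42.7025² / (2 × 9.8) = 93.0359 m
h = 93.0359 m / 0.0254 = 3663 in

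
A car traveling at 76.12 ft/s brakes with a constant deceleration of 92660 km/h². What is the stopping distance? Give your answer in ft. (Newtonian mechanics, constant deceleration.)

v₀ = 76.12 ft/s × 0.3048 = 23.2014 m/s
a = 92660 km/h² × 7.716049382716049e-05 = 7.14969 m/s²
d = v₀² / (2a) = 23.2014² / (2 × 7.14969) = 538.305 / 14.2994 = 37.6453 m
d = 37.6453 m / 0.3048 = 123.5 ft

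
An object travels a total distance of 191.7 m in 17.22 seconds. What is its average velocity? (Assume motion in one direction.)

v_avg = Δd / Δt = 191.7 / 17.22 = 11.13 m/s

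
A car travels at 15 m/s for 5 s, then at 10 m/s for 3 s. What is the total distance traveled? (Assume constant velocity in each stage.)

d₁ = v₁t₁ = 15 × 5 = 75 m
d₂ = v₂t₂ = 10 × 3 = 30 m
d_total = 75 + 30 = 105 m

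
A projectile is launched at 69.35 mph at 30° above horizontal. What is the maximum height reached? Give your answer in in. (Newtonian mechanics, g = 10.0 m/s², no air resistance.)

v₀ = 69.35 mph × 0.44704 = 31.0022 m/s
H = v₀² × sin²(θ) / (2g) = 31.0022² × sin(30°)² / (2 × 10.0) = 961.136 × 0.25 / 20.0 = 12.0142 m
H = 12.0142 m / 0.0254 = 473.0 in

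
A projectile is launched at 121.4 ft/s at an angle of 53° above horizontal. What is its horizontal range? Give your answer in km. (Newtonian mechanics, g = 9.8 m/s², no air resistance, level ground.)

v₀ = 121.4 ft/s × 0.3048 = 37.0027 m/s
R = v₀² × sin(2θ) / g = 37.0027² × sin(2 × 53°) / 9.8 = 1369.2 × 0.961262 / 9.8 = 134.302 m
R = 134.302 m / 1000.0 = 0.1343 km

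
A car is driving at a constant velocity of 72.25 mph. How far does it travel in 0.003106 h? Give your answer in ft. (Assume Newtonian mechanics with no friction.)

v = 72.25 mph × 0.44704 = 32.2986 m/s
t = 0.003106 h × 3600.0 = 11.1816 s
d = v × t = 32.2986 × 11.1816 = 361.15 m
d = 361.15 m / 0.3048 = 1185 ft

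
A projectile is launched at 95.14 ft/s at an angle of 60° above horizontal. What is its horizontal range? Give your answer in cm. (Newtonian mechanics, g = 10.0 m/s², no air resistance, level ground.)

v₀ = 95.14 ft/s × 0.3048 = 28.9987 m/s
R = v₀² × sin(2θ) / g = 28.9987² × sin(2 × 60°) / 10.0 = 840.925 × 0.866025 / 10.0 = 72.8262 m
R = 72.8262 m / 0.01 = 7283 cm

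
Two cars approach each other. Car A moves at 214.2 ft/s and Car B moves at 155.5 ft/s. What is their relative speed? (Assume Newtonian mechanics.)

v_rel = v_A + v_B = 214.2 + 155.5 = 369.7 ft/s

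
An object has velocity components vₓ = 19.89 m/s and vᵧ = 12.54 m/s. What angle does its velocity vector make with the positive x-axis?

θ = arctan(vᵧ/vₓ) = arctan(12.54/19.89) = 32.23°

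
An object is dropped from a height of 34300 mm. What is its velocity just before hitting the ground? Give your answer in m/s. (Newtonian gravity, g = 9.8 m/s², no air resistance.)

h = 34300 mm × 0.001 = 34.3 m
v = √(2gh) = √(2 × 9.8 × 34.3) = 25.93 m/s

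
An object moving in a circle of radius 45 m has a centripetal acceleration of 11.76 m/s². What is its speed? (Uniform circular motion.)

v = √(a_c × r) = √(11.76 × 45) = 23.0 m/s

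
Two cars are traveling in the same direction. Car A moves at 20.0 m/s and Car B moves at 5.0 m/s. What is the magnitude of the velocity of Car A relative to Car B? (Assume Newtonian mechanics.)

v_rel = |v_A - v_B| = |20.0 - 5.0| = 15.0 m/s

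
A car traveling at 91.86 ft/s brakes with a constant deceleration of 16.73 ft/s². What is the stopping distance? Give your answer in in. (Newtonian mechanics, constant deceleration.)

v₀ = 91.86 ft/s × 0.3048 = 27.9989 m/s
a = 16.73 ft/s² × 0.3048 = 5.0993 m/s²
d = v₀² / (2a) = 27.9989² / (2 × 5.0993) = 783.938 / 10.1986 = 76.8672 m
d = 76.8672 m / 0.0254 = 3026 in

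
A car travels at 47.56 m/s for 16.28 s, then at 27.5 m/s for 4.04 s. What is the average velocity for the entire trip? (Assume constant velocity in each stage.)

d₁ = v₁t₁ = 47.56 × 16.28 = 774.2768 m
d₂ = v₂t₂ = 27.5 × 4.04 = 111.1 m
d_total = 885.3768 m, t_total = 20.32 s
v_avg = d_total/t_total = 885.3768/20.32 = 43.57 m/s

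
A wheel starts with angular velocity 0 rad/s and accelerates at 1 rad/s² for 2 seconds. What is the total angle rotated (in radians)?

θ = ω₀t + ½αt² = 0×2 + ½×1×2² = 2.0 rad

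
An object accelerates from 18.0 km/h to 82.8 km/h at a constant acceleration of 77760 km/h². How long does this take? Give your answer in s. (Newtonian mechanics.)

v₀ = 18.0 km/h × 0.2777777777777778 = 5.0 m/s
v = 82.8 km/h × 0.2777777777777778 = 23.0 m/s
a = 77760 km/h² × 7.716049382716049e-05 = 6.0 m/s²
t = (v - v₀) / a = (23.0 - 5.0) / 6.0 = 3.0 s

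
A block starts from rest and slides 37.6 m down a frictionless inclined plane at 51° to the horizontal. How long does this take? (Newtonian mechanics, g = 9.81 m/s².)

a = g sin(θ) = 9.81 × sin(51°) = 7.6238 m/s²
t = √(2d/a) = √(2 × 37.6 / 7.6238) = 3.14 s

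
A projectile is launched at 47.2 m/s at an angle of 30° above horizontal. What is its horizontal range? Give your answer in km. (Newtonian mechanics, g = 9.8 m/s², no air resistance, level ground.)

R = v₀² × sin(2θ) / g = 47.2² × sin(2 × 30°) / 9.8 = 2227.84 × 0.866025 / 9.8 = 196.874 m
R = 196.874 m / 1000.0 = 0.1969 km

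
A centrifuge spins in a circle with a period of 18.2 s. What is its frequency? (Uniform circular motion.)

f = 1/T = 1/18.2 = 0.0549 Hz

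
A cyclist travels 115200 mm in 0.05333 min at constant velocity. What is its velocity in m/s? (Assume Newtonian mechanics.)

d = 115200 mm × 0.001 = 115.2 m
t = 0.05333 min × 60.0 = 3.1998 s
v = d / t = 115.2 / 3.1998 = 36.0 m/s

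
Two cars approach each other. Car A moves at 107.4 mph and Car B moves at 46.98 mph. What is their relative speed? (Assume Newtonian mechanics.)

v_rel = v_A + v_B = 107.4 + 46.98 = 154.38 mph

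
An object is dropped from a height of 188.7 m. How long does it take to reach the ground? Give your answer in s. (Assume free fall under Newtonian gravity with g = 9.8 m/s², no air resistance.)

t = √(2h/g) = √(2 × 188.7 / 9.8) = 6.206 s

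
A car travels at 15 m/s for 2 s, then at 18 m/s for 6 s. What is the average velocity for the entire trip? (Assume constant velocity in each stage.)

d₁ = v₁t₁ = 15 × 2 = 30 m
d₂ = v₂t₂ = 18 × 6 = 108 m
d_total = 138 m, t_total = 8 s
v_avg = d_total/t_total = 138/8 = 17.25 m/s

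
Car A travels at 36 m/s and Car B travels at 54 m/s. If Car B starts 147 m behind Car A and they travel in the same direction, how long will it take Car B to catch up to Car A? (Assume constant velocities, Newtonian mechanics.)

Relative speed: v_rel = 54 - 36 = 18 m/s
Time to catch: t = d₀/v_rel = 147/18 = 8.17 s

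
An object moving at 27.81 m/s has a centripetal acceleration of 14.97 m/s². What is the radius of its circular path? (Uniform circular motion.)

r = v²/a_c = 27.81²/14.97 = 51.66 m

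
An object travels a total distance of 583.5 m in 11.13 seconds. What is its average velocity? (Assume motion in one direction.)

v_avg = Δd / Δt = 583.5 / 11.13 = 52.43 m/s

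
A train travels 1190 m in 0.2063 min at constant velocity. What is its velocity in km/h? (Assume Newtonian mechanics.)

t = 0.2063 min × 60.0 = 12.378 s
v = d / t = 1190 / 12.378 = 96.1383 m/s
v = 96.1383 m/s / 0.2777777777777778 = 346.1 km/h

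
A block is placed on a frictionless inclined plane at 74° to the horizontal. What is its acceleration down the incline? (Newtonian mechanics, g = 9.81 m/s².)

a = g sin(θ) = 9.81 × sin(74°) = 9.81 × 0.9613 = 9.43 m/s²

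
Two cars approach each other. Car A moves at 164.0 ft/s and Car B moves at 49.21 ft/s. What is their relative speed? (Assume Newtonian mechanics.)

v_rel = v_A + v_B = 164.0 + 49.21 = 213.21 ft/s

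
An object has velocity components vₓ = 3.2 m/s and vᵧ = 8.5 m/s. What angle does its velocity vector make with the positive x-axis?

θ = arctan(vᵧ/vₓ) = arctan(8.5/3.2) = 69.37°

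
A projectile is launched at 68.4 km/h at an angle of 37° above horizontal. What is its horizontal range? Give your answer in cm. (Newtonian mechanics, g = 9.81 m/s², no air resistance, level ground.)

v₀ = 68.4 km/h × 0.2777777777777778 = 19.0 m/s
R = v₀² × sin(2θ) / g = 19.0² × sin(2 × 37°) / 9.81 = 361.0 × 0.961262 / 9.81 = 35.3737 m
R = 35.3737 m / 0.01 = 3537 cm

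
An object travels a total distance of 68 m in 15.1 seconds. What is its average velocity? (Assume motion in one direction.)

v_avg = Δd / Δt = 68 / 15.1 = 4.5 m/s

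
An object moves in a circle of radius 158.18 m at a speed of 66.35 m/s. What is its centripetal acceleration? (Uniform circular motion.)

a_c = v²/r = 66.35²/158.18 = 4402.3225/158.18 = 27.83 m/s²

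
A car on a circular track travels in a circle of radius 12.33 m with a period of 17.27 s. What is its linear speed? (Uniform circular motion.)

v = 2πr/T = 2π×12.33/17.27 = 4.49 m/s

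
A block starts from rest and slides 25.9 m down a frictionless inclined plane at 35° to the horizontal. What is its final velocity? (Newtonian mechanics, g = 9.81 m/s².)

a = g sin(θ) = 9.81 × sin(35°) = 5.6268 m/s²
v = √(2ad) = √(2 × 5.6268 × 25.9) = 17.07 m/s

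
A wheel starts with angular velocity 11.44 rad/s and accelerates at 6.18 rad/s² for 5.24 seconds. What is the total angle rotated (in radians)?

θ = ω₀t + ½αt² = 11.44×5.24 + ½×6.18×5.24² = 144.79 rad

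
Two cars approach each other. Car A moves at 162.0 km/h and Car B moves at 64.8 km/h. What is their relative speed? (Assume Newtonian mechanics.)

v_rel = v_A + v_B = 162.0 + 64.8 = 226.8 km/h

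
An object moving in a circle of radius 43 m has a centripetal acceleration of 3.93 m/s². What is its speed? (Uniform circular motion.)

v = √(a_c × r) = √(3.93 × 43) = 13.0 m/s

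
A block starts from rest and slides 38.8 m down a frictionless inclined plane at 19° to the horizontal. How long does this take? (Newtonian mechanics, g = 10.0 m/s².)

a = g sin(θ) = 10.0 × sin(19°) = 3.2557 m/s²
t = √(2d/a) = √(2 × 38.8 / 3.2557) = 4.88 s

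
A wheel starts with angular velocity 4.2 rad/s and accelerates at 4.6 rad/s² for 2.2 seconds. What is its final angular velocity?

ω = ω₀ + αt = 4.2 + 4.6 × 2.2 = 14.32 rad/s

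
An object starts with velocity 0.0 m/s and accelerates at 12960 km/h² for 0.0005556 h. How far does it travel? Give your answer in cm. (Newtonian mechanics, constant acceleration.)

a = 12960 km/h² × 7.716049382716049e-05 = 1.0 m/s²
t = 0.0005556 h × 3600.0 = 2.00016 s
d = v₀ × t + ½ × a × t² = 0.0 × 2.00016 + 0.5 × 1.0 × 2.00016² = 2.00032 m
d = 2.00032 m / 0.01 = 200.0 cm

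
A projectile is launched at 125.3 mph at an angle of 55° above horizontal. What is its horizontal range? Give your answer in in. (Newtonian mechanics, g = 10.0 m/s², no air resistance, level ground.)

v₀ = 125.3 mph × 0.44704 = 56.0141 m/s
R = v₀² × sin(2θ) / g = 56.0141² × sin(2 × 55°) / 10.0 = 3137.58 × 0.939693 / 10.0 = 294.836 m
R = 294.836 m / 0.0254 = 11610 in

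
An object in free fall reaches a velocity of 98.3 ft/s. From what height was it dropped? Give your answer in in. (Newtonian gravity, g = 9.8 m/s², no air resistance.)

v = 98.3 ft/s × 0.3048 = 29.9618 m/s
h = v² / (2g) = 29.9618² / (2 × 9.8) = 45.8015 m
h = 45.8015 m / 0.0254 = 1803 in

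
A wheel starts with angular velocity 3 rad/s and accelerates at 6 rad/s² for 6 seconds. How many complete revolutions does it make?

θ = ω₀t + ½αt² = 3×6 + ½×6×6² = 126.0 rad
Total revolutions = θ/(2π) = 126.0/(2π) = 20.05
Complete revolutions = ⌊20.05⌋ = 20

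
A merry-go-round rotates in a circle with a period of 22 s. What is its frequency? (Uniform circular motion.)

f = 1/T = 1/22 = 0.0455 Hz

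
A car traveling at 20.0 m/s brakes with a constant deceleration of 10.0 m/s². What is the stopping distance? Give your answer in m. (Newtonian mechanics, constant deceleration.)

d = v₀² / (2a) = 20.0² / (2 × 10.0) = 400.0 / 20.0 = 20.0 m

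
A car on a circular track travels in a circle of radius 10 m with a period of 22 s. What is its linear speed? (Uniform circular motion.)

v = 2πr/T = 2π×10/22 = 2.86 m/s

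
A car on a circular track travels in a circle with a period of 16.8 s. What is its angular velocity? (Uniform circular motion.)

ω = 2π/T = 2π/16.8 = 0.374 rad/s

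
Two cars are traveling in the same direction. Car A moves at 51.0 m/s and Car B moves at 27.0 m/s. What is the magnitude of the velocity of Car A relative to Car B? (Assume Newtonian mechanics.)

v_rel = |v_A - v_B| = |51.0 - 27.0| = 24.0 m/s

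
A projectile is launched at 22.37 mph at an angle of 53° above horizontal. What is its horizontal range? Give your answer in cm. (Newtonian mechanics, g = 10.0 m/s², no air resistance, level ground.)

v₀ = 22.37 mph × 0.44704 = 10.0003 m/s
R = v₀² × sin(2θ) / g = 10.0003² × sin(2 × 53°) / 10.0 = 100.006 × 0.961262 / 10.0 = 9.6132 m
R = 9.6132 m / 0.01 = 961.3 cm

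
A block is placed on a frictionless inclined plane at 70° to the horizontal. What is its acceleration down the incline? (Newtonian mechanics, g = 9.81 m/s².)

a = g sin(θ) = 9.81 × sin(70°) = 9.81 × 0.9397 = 9.22 m/s²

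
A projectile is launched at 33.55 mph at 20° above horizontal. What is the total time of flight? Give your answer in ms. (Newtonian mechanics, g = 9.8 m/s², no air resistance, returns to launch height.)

v₀ = 33.55 mph × 0.44704 = 14.9982 m/s
T = 2 × v₀ × sin(θ) / g = 2 × 14.9982 × sin(20°) / 9.8 = 2 × 14.9982 × 0.34202 / 9.8 = 1.04687 s
T = 1.04687 s / 0.001 = 1047 ms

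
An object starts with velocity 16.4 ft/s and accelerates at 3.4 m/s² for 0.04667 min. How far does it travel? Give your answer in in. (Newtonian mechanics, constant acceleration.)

v₀ = 16.4 ft/s × 0.3048 = 4.99872 m/s
t = 0.04667 min × 60.0 = 2.8002 s
d = v₀ × t + ½ × a × t² = 4.99872 × 2.8002 + 0.5 × 3.4 × 2.8002² = 27.3273 m
d = 27.3273 m / 0.0254 = 1076 in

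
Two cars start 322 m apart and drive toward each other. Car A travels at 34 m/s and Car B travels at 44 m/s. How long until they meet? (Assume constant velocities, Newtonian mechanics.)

Combined speed: v_combined = 34 + 44 = 78 m/s
Time to meet: t = d/v_combined = 322/78 = 4.13 s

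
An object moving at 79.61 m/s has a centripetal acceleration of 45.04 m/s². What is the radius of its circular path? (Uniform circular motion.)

r = v²/a_c = 79.61²/45.04 = 140.71 m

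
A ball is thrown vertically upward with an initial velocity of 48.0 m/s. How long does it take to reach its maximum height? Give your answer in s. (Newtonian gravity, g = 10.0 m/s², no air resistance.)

t_up = v₀ / g = 48.0 / 10.0 = 4.8 s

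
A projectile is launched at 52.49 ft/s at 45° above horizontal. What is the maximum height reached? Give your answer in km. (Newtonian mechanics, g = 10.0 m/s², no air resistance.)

v₀ = 52.49 ft/s × 0.3048 = 15.999 m/s
H = v₀² × sin²(θ) / (2g) = 15.999² × sin(45°)² / (2 × 10.0) = 255.968 × 0.5 / 20.0 = 6.3992 m
H = 6.3992 m / 1000.0 = 0.006399 km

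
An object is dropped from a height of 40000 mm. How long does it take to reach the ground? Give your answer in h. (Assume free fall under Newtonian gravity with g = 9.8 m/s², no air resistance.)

h = 40000 mm × 0.001 = 40.0 m
t = √(2h/g) = √(2 × 40.0 / 9.8) = 2.857143 s
t = 2.857143 s / 3600.0 = 0.0007937 h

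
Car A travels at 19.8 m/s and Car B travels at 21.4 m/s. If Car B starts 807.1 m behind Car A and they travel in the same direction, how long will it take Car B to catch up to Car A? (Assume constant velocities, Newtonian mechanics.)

Relative speed: v_rel = 21.4 - 19.8 = 1.6 m/s
Time to catch: t = d₀/v_rel = 807.1/1.6 = 504.44 s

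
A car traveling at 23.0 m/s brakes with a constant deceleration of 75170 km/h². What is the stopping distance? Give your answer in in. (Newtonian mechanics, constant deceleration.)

a = 75170 km/h² × 7.716049382716049e-05 = 5.80015 m/s²
d = v₀² / (2a) = 23.0² / (2 × 5.80015) = 529.0 / 11.6003 = 45.6023 m
d = 45.6023 m / 0.0254 = 1795 in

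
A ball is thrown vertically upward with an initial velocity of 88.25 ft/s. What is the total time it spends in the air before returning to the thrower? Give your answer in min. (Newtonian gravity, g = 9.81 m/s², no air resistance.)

v₀ = 88.25 ft/s × 0.3048 = 26.8986 m/s
t_total = 2 × v₀ / g = 2 × 26.8986 / 9.81 = 5.48391 s
t_total = 5.48391 s / 60.0 = 0.0914 min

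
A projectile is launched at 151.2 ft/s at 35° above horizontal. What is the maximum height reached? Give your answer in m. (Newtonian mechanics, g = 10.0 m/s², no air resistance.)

v₀ = 151.2 ft/s × 0.3048 = 46.0858 m/s
H = v₀² × sin²(θ) / (2g) = 46.0858² × sin(35°)² / (2 × 10.0) = 2123.9 × 0.32899 / 20.0 = 34.94 m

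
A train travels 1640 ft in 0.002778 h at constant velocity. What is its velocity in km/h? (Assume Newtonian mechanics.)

d = 1640 ft × 0.3048 = 499.872 m
t = 0.002778 h × 3600.0 = 10.0008 s
v = d / t = 499.872 / 10.0008 = 49.9832 m/s
v = 49.9832 m/s / 0.2777777777777778 = 179.9 km/h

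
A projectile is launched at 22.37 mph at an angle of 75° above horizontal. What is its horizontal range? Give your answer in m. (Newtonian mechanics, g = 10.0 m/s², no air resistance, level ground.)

v₀ = 22.37 mph × 0.44704 = 10.0003 m/s
R = v₀² × sin(2θ) / g = 10.0003² × sin(2 × 75°) / 10.0 = 100.006 × 0.5 / 10.0 = 5.0 m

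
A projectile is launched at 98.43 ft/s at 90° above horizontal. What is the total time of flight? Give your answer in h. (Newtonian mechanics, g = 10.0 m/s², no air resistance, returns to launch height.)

v₀ = 98.43 ft/s × 0.3048 = 30.0015 m/s
T = 2 × v₀ × sin(θ) / g = 2 × 30.0015 × sin(90°) / 10.0 = 2 × 30.0015 × 1.0 / 10.0 = 6.0003 s
T = 6.0003 s / 3600.0 = 0.001667 h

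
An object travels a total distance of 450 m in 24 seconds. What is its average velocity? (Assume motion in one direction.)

v_avg = Δd / Δt = 450 / 24 = 18.75 m/s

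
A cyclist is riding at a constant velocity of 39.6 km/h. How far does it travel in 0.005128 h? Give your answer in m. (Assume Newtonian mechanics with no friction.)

v = 39.6 km/h × 0.2777777777777778 = 11.0 m/s
t = 0.005128 h × 3600.0 = 18.4608 s
d = v × t = 11.0 × 18.4608 = 203.1 m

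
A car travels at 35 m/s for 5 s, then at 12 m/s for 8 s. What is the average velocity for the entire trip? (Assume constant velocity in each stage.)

d₁ = v₁t₁ = 35 × 5 = 175 m
d₂ = v₂t₂ = 12 × 8 = 96 m
d_total = 271 m, t_total = 13 s
v_avg = d_total/t_total = 271/13 = 20.85 m/s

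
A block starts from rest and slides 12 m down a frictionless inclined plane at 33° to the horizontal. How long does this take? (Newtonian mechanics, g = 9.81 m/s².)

a = g sin(θ) = 9.81 × sin(33°) = 5.3429 m/s²
t = √(2d/a) = √(2 × 12 / 5.3429) = 2.12 s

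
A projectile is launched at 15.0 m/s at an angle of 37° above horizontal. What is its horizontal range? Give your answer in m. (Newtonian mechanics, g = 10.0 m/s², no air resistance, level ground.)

R = v₀² × sin(2θ) / g = 15.0² × sin(2 × 37°) / 10.0 = 225.0 × 0.961262 / 10.0 = 21.63 m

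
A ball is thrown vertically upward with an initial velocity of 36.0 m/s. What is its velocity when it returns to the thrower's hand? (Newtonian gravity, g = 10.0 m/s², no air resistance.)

By conservation of energy (no air resistance), the ball returns to the throw height with the same speed as launch, but directed downward.
|v_ground| = v₀ = 36.0 m/s
v_ground = 36.0 m/s (downward)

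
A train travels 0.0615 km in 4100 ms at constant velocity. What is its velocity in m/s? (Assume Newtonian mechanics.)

d = 0.0615 km × 1000.0 = 61.5 m
t = 4100 ms × 0.001 = 4.1 s
v = d / t = 61.5 / 4.1 = 15.0 m/s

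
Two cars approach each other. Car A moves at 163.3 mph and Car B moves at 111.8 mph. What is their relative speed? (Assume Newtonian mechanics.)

v_rel = v_A + v_B = 163.3 + 111.8 = 275.1 mph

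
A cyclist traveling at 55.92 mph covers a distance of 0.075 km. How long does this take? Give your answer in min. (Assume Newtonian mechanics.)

d = 0.075 km × 1000.0 = 75.0 m
v = 55.92 mph × 0.44704 = 24.9985 m/s
t = d / v = 75.0 / 24.9985 = 3.00018 s
t = 3.00018 s / 60.0 = 0.05 min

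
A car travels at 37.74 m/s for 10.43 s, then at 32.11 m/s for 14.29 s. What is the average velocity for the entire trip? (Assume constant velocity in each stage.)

d₁ = v₁t₁ = 37.74 × 10.43 = 393.6282 m
d₂ = v₂t₂ = 32.11 × 14.29 = 458.8519 m
d_total = 852.4801 m, t_total = 24.72 s
v_avg = d_total/t_total = 852.4801/24.72 = 34.49 m/s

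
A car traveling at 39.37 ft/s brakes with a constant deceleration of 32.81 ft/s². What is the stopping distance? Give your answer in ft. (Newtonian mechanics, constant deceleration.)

v₀ = 39.37 ft/s × 0.3048 = 12.0 m/s
a = 32.81 ft/s² × 0.3048 = 10.0005 m/s²
d = v₀² / (2a) = 12.0² / (2 × 10.0005) = 144.0 / 20.001 = 7.19964 m
d = 7.19964 m / 0.3048 = 23.62 ft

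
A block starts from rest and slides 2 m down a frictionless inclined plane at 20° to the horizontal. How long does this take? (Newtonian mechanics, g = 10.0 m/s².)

a = g sin(θ) = 10.0 × sin(20°) = 3.4202 m/s²
t = √(2d/a) = √(2 × 2 / 3.4202) = 1.08 s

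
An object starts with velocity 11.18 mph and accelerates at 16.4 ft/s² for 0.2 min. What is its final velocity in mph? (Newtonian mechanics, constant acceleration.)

v₀ = 11.18 mph × 0.44704 = 4.99791 m/s
a = 16.4 ft/s² × 0.3048 = 4.99872 m/s²
t = 0.2 min × 60.0 = 12.0 s
v = v₀ + a × t = 4.99791 + 4.99872 × 12.0 = 64.9826 m/s
v = 64.9826 m/s / 0.44704 = 145.4 mph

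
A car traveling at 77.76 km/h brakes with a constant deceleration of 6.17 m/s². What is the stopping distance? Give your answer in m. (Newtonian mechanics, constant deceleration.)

v₀ = 77.76 km/h × 0.2777777777777778 = 21.6 m/s
d = v₀² / (2a) = 21.6² / (2 × 6.17) = 466.56 / 12.34 = 37.81 m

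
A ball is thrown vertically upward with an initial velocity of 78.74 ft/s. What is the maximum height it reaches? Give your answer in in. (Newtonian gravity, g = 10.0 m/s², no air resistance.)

v₀ = 78.74 ft/s × 0.3048 = 24.0 m/s
h_max = v₀² / (2g) = 24.0² / (2 × 10.0) = 576.0 / 20.0 = 28.8 m
h_max = 28.8 m / 0.0254 = 1134 in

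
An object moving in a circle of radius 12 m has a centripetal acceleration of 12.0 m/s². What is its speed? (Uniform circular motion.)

v = √(a_c × r) = √(12.0 × 12) = 12.0 m/s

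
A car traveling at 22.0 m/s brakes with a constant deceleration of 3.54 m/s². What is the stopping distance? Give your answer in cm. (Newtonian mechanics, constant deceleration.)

d = v₀² / (2a) = 22.0² / (2 × 3.54) = 484.0 / 7.08 = 68.3616 m
d = 68.3616 m / 0.01 = 6836 cm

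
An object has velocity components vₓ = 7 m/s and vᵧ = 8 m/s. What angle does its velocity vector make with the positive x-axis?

θ = arctan(vᵧ/vₓ) = arctan(8/7) = 48.81°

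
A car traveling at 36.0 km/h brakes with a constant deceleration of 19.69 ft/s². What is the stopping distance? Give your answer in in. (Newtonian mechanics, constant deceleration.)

v₀ = 36.0 km/h × 0.2777777777777778 = 10.0 m/s
a = 19.69 ft/s² × 0.3048 = 6.00151 m/s²
d = v₀² / (2a) = 10.0² / (2 × 6.00151) = 100.0 / 12.003 = 8.33125 m
d = 8.33125 m / 0.0254 = 328.0 in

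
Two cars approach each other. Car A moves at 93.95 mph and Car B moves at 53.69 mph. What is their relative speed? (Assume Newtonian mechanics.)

v_rel = v_A + v_B = 93.95 + 53.69 = 147.64 mph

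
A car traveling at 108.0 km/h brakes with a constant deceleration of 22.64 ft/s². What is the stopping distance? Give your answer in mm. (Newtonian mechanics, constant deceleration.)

v₀ = 108.0 km/h × 0.2777777777777778 = 30.0 m/s
a = 22.64 ft/s² × 0.3048 = 6.90067 m/s²
d = v₀² / (2a) = 30.0² / (2 × 6.90067) = 900.0 / 13.8013 = 65.2112 m
d = 65.2112 m / 0.001 = 65210 mm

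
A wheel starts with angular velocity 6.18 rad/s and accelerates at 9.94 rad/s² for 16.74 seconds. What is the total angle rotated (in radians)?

θ = ω₀t + ½αt² = 6.18×16.74 + ½×9.94×16.74² = 1496.18 rad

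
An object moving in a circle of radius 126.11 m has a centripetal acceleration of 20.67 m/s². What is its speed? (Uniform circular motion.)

v = √(a_c × r) = √(20.67 × 126.11) = 51.06 m/s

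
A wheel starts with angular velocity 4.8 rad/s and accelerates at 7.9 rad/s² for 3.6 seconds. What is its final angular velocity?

ω = ω₀ + αt = 4.8 + 7.9 × 3.6 = 33.24 rad/s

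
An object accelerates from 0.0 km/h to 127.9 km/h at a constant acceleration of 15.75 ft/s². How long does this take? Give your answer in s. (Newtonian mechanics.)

v₀ = 0.0 km/h × 0.2777777777777778 = 0.0 m/s
v = 127.9 km/h × 0.2777777777777778 = 35.5278 m/s
a = 15.75 ft/s² × 0.3048 = 4.8006 m/s²
t = (v - v₀) / a = (35.5278 - 0.0) / 4.8006 = 7.401 s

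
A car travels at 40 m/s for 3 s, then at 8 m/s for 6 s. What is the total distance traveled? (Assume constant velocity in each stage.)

d₁ = v₁t₁ = 40 × 3 = 120 m
d₂ = v₂t₂ = 8 × 6 = 48 m
d_total = 120 + 48 = 168 m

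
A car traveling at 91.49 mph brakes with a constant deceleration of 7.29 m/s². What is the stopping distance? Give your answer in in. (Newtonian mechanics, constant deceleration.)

v₀ = 91.49 mph × 0.44704 = 40.8997 m/s
d = v₀² / (2a) = 40.8997² / (2 × 7.29) = 1672.79 / 14.58 = 114.732 m
d = 114.732 m / 0.0254 = 4517 in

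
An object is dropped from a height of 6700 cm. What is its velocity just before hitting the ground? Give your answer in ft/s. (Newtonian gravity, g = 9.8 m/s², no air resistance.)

h = 6700 cm × 0.01 = 67.0 m
v = √(2gh) = √(2 × 9.8 × 67.0) = 36.2381 m/s
v = 36.2381 m/s / 0.3048 = 118.9 ft/s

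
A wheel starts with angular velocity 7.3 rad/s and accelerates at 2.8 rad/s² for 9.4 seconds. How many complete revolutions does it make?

θ = ω₀t + ½αt² = 7.3×9.4 + ½×2.8×9.4² = 192.324 rad
Total revolutions = θ/(2π) = 192.324/(2π) = 30.61
Complete revolutions = ⌊30.61⌋ = 30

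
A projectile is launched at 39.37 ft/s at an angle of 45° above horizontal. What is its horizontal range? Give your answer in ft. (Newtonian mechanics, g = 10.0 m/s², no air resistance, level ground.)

v₀ = 39.37 ft/s × 0.3048 = 12.0 m/s
R = v₀² × sin(2θ) / g = 12.0² × sin(2 × 45°) / 10.0 = 144.0 × 1.0 / 10.0 = 14.4 m
R = 14.4 m / 0.3048 = 47.24 ft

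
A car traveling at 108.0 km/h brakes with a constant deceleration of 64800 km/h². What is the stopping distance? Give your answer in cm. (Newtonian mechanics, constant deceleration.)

v₀ = 108.0 km/h × 0.2777777777777778 = 30.0 m/s
a = 64800 km/h² × 7.716049382716049e-05 = 5.0 m/s²
d = v₀² / (2a) = 30.0² / (2 × 5.0) = 900.0 / 10.0 = 90.0 m
d = 90.0 m / 0.01 = 9000 cm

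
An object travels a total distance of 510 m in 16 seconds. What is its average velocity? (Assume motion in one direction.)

v_avg = Δd / Δt = 510 / 16 = 31.88 m/s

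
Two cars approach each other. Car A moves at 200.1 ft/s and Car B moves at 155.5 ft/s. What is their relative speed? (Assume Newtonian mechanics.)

v_rel = v_A + v_B = 200.1 + 155.5 = 355.6 ft/s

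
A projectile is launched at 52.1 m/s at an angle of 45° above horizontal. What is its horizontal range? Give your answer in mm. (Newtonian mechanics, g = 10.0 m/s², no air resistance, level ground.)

R = v₀² × sin(2θ) / g = 52.1² × sin(2 × 45°) / 10.0 = 2714.41 × 1.0 / 10.0 = 271.441 m
R = 271.441 m / 0.001 = 271400 mm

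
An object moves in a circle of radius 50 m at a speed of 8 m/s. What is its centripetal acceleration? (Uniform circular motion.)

a_c = v²/r = 8²/50 = 64/50 = 1.28 m/s²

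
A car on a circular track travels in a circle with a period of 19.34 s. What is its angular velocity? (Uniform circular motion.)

ω = 2π/T = 2π/19.34 = 0.3249 rad/s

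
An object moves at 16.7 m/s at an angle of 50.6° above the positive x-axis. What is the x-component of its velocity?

vₓ = v cos(θ) = 16.7 × cos(50.6°) = 10.6 m/s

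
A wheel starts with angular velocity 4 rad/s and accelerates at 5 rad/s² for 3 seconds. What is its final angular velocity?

ω = ω₀ + αt = 4 + 5 × 3 = 19 rad/s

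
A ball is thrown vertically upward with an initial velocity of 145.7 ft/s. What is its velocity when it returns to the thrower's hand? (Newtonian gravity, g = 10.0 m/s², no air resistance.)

By conservation of energy (no air resistance), the ball returns to the throw height with the same speed as launch, but directed downward.
|v_ground| = v₀ = 145.7 ft/s
v_ground = 145.7 ft/s (downward)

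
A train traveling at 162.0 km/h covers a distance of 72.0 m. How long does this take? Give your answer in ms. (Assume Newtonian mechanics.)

v = 162.0 km/h × 0.2777777777777778 = 45.0 m/s
t = d / v = 72.0 / 45.0 = 1.6 s
t = 1.6 s / 0.001 = 1600 ms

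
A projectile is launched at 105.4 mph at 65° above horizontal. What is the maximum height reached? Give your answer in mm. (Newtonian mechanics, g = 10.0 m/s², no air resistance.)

v₀ = 105.4 mph × 0.44704 = 47.118 m/s
H = v₀² × sin²(θ) / (2g) = 47.118² × sin(65°)² / (2 × 10.0) = 2220.11 × 0.821394 / 20.0 = 91.1793 m
H = 91.1793 m / 0.001 = 91180 mm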